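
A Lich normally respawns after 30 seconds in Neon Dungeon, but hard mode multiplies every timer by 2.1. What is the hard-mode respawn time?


Respawn time = base * multiplier
= 30 * 2.1
= 63.0 seconds

63.0 seconds


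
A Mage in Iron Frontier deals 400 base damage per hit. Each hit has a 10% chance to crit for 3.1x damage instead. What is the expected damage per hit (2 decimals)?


E[dmg] = base * (1 + crit_chance * (crit_mult - 1))
cc as decimal = 10/100 = 0.1
cm - 1 = 3.1 - 1 = 2.1
Bonus factor = 0.1 * 2.1 = 0.21
Total multiplier = 1 + 0.21 = 1.21
Expected damage = 400 * 1.21 = 484.00

484.00 damage


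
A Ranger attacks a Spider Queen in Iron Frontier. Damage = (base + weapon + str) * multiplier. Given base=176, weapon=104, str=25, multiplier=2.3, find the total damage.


Sum base + weapon + str = 176 + 104 + 25 = 305
Multiply by 2.3:
305 * 2.3 = 701.5

701.5 damage


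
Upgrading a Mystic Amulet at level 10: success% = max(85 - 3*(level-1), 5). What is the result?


raw_rate = 85 - 3 * (10 - 1)
= 85 - 3 * 9
= 85 - 27
= 58
Apply floor: max(58, 5) = 58%

58%


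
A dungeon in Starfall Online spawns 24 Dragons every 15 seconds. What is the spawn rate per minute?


Spawns per minute = count * (60 / interval)
= 24 * (60 / 15)
= 24 * 4.0
= 96.0

96.0 per minute


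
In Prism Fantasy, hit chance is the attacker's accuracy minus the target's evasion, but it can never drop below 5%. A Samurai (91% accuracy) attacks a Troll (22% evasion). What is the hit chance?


accuracy - evasion = 91 - 22 = 69
Apply floor: max(69, 5) = 69
Hit chance = 69%

69%


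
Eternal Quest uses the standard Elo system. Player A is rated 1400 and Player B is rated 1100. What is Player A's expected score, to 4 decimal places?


Elo expected score: Ea = 1/(1 + 10^((Rb-Ra)/400))
Rb - Ra = 1100 - 1400 = -300
(Rb-Ra)/400 = -300/400 = -0.75
10^-0.75 = 0.177828
Ea = 1/(1 + 0.177828) = 1/1.177828 = 0.8490

0.8490


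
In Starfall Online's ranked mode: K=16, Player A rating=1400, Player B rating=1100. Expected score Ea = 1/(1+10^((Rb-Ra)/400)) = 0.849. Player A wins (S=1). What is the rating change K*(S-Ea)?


Elo update: delta = K * (S - Ea), where S = 1 (wins)
S - Ea = 1 - 0.849 = 0.151
Rating change = 16 * 0.151
= 2.42

2.42 rating points


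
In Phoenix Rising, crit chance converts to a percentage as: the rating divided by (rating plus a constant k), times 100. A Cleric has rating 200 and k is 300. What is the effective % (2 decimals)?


effective% = rating / (rating + k) * 100
= 200 / (200 + 300) * 100
= 200 / 500 * 100
= 0.4 * 100
= 40.00%

40.00%


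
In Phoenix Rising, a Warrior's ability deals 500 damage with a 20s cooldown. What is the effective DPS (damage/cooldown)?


DPS = damage / cooldown
= 500 / 20
= 25.00

25.00 DPS


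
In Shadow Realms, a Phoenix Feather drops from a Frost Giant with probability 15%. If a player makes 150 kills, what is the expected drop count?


Expected drops = kills * (drop_rate / 100)
= 150 * (15 / 100)
= 150 * 0.15
= 22.5

22.5 drops


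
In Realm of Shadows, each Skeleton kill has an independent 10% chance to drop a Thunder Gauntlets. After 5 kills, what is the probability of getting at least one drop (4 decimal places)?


P(at least one) = 1 - P(none) = 1 - (1-p)^n
p = 10/100 = 0.1
1 - p = 0.9
(1 - p)^5 = 0.9^5 = 0.590490
P(at least one) = 1 - 0.590490 = 0.4095

0.4095


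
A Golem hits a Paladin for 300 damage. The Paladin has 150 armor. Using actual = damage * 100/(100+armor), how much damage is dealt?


actual = 300 * 100 / (100 + 150)
= 300 * 100 / 250
= 30000 / 250
= 120.00

120.00 damage


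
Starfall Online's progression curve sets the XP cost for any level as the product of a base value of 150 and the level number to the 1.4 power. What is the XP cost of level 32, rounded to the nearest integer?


XP = 150 * level^1.4
Substitute level = 32:
XP = 150 * 32^1.4
= 150 * 128.0
= 19200

19200 XP


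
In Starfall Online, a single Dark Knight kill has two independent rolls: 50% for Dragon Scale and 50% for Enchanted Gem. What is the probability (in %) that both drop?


For independent events, P(both) = P(A) * P(B)
= 50% * 50%
= 2500 / 100 %
= 25.0%

25.0%


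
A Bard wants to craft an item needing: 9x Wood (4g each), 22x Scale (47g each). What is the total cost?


Cost breakdown:
  Wood: 9 * 4 = 36
  Scale: 22 * 47 = 1034
Total = 36 + 1034 = 1070

1070 gold


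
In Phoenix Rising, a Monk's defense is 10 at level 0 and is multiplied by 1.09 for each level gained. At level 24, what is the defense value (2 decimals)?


value = base * growth^level
= 10 * 1.09^24
= 10 * 7.911083
= 79.11

79.11 defense


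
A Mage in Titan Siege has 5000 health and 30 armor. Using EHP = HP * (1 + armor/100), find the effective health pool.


EHP = 5000 * (1 + 30/100)
= 5000 * (1 + 0.3)
= 5000 * 1.3
= 6500.0

6500.0 EHP


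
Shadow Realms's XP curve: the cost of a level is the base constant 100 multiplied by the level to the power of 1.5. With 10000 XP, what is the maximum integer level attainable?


XP = 100 * level^1.5, so level = (XP / 100)^(1/1.5)
= (10000 / 100)^(1/1.5)
= 100.0^0.6667
= 21.5443
Floor: level = 21

level 21


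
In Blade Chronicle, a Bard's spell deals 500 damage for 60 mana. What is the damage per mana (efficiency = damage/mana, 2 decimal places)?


Efficiency = damage / mana
= 500 / 60
= 8.33

8.33 dmg/mana


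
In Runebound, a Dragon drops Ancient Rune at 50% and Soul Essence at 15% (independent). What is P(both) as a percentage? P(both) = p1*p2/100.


For independent events, P(both) = P(A) * P(B)
= 50% * 15%
= 750 / 100 %
= 7.5%

7.5%


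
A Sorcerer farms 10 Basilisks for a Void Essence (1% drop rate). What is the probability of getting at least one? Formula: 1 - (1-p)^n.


P(at least one) = 1 - P(none) = 1 - (1-p)^n
p = 1/100 = 0.01
1 - p = 0.99
(1 - p)^10 = 0.99^10 = 0.904382
P(at least one) = 1 - 0.904382 = 0.0956

0.0956


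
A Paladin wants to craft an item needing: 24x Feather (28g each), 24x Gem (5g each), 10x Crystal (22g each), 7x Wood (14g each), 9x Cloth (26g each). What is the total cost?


Cost breakdown:
  Feather: 24 * 28 = 672
  Gem: 24 * 5 = 120
  Crystal: 10 * 22 = 220
  Wood: 7 * 14 = 98
  Cloth: 9 * 26 = 234
Total = 672 + 120 + 220 + 98 + 234 = 1344

1344 gold


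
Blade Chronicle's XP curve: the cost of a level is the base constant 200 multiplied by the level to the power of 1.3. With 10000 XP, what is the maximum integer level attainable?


XP = 200 * level^1.3, so level = (XP / 200)^(1/1.3)
= (10000 / 200)^(1/1.3)
= 50.0^0.7692
= 20.2722
Floor: level = 20

level 20


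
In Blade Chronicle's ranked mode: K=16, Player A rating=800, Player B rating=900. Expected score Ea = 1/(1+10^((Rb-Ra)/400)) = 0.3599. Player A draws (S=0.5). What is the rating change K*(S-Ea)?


Elo update: delta = K * (S - Ea), where S = 0.5 (draws)
S - Ea = 0.5 - 0.3599 = 0.1401
Rating change = 16 * 0.1401
= 2.24

2.24 rating points


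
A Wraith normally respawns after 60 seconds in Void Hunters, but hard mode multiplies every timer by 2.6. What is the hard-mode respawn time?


Respawn time = base * multiplier
= 60 * 2.6
= 156.0 seconds

156.0 seconds


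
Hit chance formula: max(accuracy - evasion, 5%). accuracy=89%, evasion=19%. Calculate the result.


accuracy - evasion = 89 - 19 = 70
Apply floor: max(70, 5) = 70
Hit chance = 70%

70%


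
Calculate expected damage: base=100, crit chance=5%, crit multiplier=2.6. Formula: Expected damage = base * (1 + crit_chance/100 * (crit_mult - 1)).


E[dmg] = base * (1 + crit_chance * (crit_mult - 1))
cc as decimal = 5/100 = 0.05
cm - 1 = 2.6 - 1 = 1.6
Bonus factor = 0.05 * 1.6 = 0.08
Total multiplier = 1 + 0.08 = 1.08
Expected damage = 100 * 1.08 = 108.00

108.00 damage


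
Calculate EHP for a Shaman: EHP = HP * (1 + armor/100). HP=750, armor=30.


EHP = 750 * (1 + 30/100)
= 750 * (1 + 0.3)
= 750 * 1.3
= 975.0

975.0 EHP


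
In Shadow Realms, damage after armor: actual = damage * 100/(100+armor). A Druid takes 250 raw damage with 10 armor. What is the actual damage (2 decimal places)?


actual = 250 * 100 / (100 + 10)
= 250 * 100 / 110
= 25000 / 110
= 227.27

227.27 damage


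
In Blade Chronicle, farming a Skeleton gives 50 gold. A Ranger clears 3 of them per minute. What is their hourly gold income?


Gold per minute = 50 * 3 = 150
Gold per hour = 150 * 60 = 9000

9000 gold/hour


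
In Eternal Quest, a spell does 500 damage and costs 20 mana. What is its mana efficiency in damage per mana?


Efficiency = damage / mana
= 500 / 20
= 25.00

25.00 dmg/mana


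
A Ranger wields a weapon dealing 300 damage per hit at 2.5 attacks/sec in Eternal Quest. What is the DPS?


DPS = damage * attack_speed
= 300 * 2.5
= 750.0

750.0 DPS


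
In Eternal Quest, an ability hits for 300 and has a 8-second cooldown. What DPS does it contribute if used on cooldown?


DPS = damage / cooldown
= 300 / 8
= 37.50

37.50 DPS


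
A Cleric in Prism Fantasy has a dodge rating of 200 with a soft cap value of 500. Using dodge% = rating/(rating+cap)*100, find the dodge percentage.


dodge% = 200 / (200 + 500) * 100
= 200 / 700 * 100
= 0.285714 * 100
= 28.57%

28.57%


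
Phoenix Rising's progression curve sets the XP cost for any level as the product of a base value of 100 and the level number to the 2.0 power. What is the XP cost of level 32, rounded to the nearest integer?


XP = 100 * level^2.0
Substitute level = 32:
XP = 100 * 32^2.0
= 100 * 1024.0
= 102400

102400 XP


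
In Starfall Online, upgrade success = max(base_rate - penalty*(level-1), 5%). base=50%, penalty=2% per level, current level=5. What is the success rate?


raw_rate = 50 - 2 * (5 - 1)
= 50 - 2 * 4
= 50 - 8
= 42
Apply floor: max(42, 5) = 42%

42%


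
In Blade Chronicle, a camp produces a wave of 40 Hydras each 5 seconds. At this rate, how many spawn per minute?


Spawns per minute = count * (60 / interval)
= 40 * (60 / 5)
= 40 * 12.0
= 480.0

480.0 per minute


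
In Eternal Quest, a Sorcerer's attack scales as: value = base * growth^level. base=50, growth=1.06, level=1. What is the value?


value = base * growth^level
= 50 * 1.06^1
= 50 * 1.06
= 53.00

53.00 attack


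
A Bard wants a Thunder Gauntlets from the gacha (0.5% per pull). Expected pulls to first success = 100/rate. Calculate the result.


Expected pulls for a geometric distribution = 1/p = 100 / rate%
= 100 / 0.5
= 200.0

200.0 pulls


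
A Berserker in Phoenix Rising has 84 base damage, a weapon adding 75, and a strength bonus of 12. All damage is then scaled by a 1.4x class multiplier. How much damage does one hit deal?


Sum base + weapon + str = 84 + 75 + 12 = 171
Multiply by 1.4:
171 * 1.4 = 239.4

239.4 damage


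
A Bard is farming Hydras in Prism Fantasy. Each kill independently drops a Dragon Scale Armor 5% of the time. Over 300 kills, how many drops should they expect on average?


Expected drops = kills * (drop_rate / 100)
= 300 * (5 / 100)
= 300 * 0.05
= 15.0

15.0 drops


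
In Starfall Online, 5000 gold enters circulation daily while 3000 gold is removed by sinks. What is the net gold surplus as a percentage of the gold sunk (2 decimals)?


Net gold = 5000 - 3000 = 2000
Inflation rate = net / sunk * 100 = 2000 / 3000 * 100
= 0.666667 * 100
= 66.67%

66.67%


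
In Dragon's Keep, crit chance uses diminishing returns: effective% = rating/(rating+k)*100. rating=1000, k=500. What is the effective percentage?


effective% = rating / (rating + k) * 100
= 1000 / (1000 + 500) * 100
= 1000 / 1500 * 100
= 0.666667 * 100
= 66.67%

66.67%


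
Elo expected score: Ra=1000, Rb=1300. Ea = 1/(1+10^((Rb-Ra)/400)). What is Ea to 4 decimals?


Elo expected score: Ea = 1/(1 + 10^((Rb-Ra)/400))
Rb - Ra = 1300 - 1000 = 300
(Rb-Ra)/400 = 300/400 = 0.75
10^0.75 = 5.623413
Ea = 1/(1 + 5.623413) = 1/6.623413 = 0.1510

0.1510


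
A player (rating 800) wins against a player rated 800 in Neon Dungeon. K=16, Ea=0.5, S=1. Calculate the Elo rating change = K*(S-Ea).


Elo update: delta = K * (S - Ea), where S = 1 (wins)
S - Ea = 1 - 0.5 = 0.5
Rating change = 16 * 0.5
= 8.00

8.00 rating points


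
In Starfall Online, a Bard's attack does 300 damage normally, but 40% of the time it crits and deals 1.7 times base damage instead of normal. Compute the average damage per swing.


E[dmg] = base * (1 + crit_chance * (crit_mult - 1))
cc as decimal = 40/100 = 0.4
cm - 1 = 1.7 - 1 = 0.7
Bonus factor = 0.4 * 0.7 = 0.28
Total multiplier = 1 + 0.28 = 1.28
Expected damage = 300 * 1.28 = 384.00

384.00 damage


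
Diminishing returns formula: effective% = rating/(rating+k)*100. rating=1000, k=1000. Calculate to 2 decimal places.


effective% = rating / (rating + k) * 100
= 1000 / (1000 + 1000) * 100
= 1000 / 2000 * 100
= 0.5 * 100
= 50.00%

50.00%


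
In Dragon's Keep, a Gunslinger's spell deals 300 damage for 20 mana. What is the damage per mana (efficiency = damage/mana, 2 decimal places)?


Efficiency = damage / mana
= 300 / 20
= 15.00

15.00 dmg/mana


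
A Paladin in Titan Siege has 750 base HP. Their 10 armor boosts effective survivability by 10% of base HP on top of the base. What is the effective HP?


EHP = 750 * (1 + 10/100)
= 750 * (1 + 0.1)
= 750 * 1.1
= 825.0

825.0 EHP


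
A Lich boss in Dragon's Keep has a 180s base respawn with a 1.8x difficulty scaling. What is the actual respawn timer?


Respawn time = base * multiplier
= 180 * 1.8
= 324.0 seconds

324.0 seconds


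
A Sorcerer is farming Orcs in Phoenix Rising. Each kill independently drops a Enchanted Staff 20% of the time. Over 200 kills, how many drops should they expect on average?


Expected drops = kills * (drop_rate / 100)
= 200 * (20 / 100)
= 200 * 0.2
= 40.0

40.0 drops


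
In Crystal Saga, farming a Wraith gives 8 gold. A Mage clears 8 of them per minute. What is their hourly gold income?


Gold per minute = 8 * 8 = 64
Gold per hour = 64 * 60 = 3840

3840 gold/hour


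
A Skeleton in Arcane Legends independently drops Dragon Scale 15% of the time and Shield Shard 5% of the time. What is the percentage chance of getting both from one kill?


For independent events, P(both) = P(A) * P(B)
= 15% * 5%
= 75 / 100 %
= 0.75%

0.75%


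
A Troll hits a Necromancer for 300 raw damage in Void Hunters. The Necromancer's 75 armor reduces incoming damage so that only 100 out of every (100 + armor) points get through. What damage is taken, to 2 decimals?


actual = 300 * 100 / (100 + 75)
= 300 * 100 / 175
= 30000 / 175
= 171.43

171.43 damage


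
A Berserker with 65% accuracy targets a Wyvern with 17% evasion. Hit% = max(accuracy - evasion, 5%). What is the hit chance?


accuracy - evasion = 65 - 17 = 48
Apply floor: max(48, 5) = 48
Hit chance = 48%

48%


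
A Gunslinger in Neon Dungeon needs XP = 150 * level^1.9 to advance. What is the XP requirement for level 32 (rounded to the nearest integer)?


XP = 150 * level^1.9
Substitute level = 32:
XP = 150 * 32^1.9
= 150 * 724.0773
= 108612

108612 XP


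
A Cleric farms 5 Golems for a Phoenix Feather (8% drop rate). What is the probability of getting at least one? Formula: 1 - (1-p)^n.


P(at least one) = 1 - P(none) = 1 - (1-p)^n
p = 8/100 = 0.08
1 - p = 0.92
(1 - p)^5 = 0.92^5 = 0.659082
P(at least one) = 1 - 0.659082 = 0.3409

0.3409


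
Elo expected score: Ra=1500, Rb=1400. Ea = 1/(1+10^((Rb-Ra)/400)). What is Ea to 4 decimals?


Elo expected score: Ea = 1/(1 + 10^((Rb-Ra)/400))
Rb - Ra = 1400 - 1500 = -100
(Rb-Ra)/400 = -100/400 = -0.25
10^-0.25 = 0.562341
Ea = 1/(1 + 0.562341) = 1/1.562341 = 0.6401

0.6401


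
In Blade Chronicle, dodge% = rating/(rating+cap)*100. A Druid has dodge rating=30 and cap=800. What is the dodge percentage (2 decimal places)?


dodge% = 30 / (30 + 800) * 100
= 30 / 830 * 100
= 0.036145 * 100
= 3.61%

3.61%


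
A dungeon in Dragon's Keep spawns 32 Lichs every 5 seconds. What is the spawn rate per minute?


Spawns per minute = count * (60 / interval)
= 32 * (60 / 5)
= 32 * 12.0
= 384.0

384.0 per minute


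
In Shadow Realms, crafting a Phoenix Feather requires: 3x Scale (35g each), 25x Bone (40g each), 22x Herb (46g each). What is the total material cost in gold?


Cost breakdown:
  Scale: 3 * 35 = 105
  Bone: 25 * 40 = 1000
  Herb: 22 * 46 = 1012
Total = 105 + 1000 + 1012 = 2117

2117 gold


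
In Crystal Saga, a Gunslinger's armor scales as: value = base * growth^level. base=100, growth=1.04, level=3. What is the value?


value = base * growth^level
= 100 * 1.04^3
= 100 * 1.124864
= 112.49

112.49 armor


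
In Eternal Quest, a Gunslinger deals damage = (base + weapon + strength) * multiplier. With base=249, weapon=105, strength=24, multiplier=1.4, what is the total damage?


Sum base + weapon + str = 249 + 105 + 24 = 378
Multiply by 1.4:
378 * 1.4 = 529.2

529.2 damage


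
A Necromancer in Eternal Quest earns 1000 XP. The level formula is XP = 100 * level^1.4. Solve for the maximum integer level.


XP = 100 * level^1.4, so level = (XP / 100)^(1/1.4)
= (1000 / 100)^(1/1.4)
= 10.0^0.7143
= 5.1795
Floor: level = 5

level 5


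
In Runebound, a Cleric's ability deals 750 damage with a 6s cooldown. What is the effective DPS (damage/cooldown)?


DPS = damage / cooldown
= 750 / 6
= 125.00

125.00 DPS


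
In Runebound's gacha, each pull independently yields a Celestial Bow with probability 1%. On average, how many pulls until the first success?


Expected pulls for a geometric distribution = 1/p = 100 / rate%
= 100 / 1
= 100.0

100.0 pulls


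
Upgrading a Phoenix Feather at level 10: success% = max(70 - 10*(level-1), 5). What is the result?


raw_rate = 70 - 10 * (10 - 1)
= 70 - 10 * 9
= 70 - 90
= -20
Apply floor: max(-20, 5) = 5%

5%


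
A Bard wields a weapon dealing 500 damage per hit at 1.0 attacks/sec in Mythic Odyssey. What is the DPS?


DPS = damage * attack_speed
= 500 * 1.0
= 500.0

500.0 DPS


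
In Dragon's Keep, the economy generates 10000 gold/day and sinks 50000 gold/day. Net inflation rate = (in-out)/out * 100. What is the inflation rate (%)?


Net gold = 10000 - 50000 = -40000
Inflation rate = net / sunk * 100 = -40000 / 50000 * 100
= -0.8 * 100
= -80.00%

-80.00%


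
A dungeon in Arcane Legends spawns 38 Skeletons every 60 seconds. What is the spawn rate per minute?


Spawns per minute = count * (60 / interval)
= 38 * (60 / 60)
= 38 * 1.0
= 38.0

38.0 per minute


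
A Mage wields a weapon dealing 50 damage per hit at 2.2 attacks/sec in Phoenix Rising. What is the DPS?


DPS = damage * attack_speed
= 50 * 2.2
= 110.0

110.0 DPS


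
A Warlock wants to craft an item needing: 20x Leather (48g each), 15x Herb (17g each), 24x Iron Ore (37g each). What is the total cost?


Cost breakdown:
  Leather: 20 * 48 = 960
  Herb: 15 * 17 = 255
  Iron Ore: 24 * 37 = 888
Total = 960 + 255 + 888 = 2103

2103 gold


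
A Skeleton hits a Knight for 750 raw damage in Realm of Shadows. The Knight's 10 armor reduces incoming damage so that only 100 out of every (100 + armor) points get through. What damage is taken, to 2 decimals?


actual = 750 * 100 / (100 + 10)
= 750 * 100 / 110
= 75000 / 110
= 681.82

681.82 damage


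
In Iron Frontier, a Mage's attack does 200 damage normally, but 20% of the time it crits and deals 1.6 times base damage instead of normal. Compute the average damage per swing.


E[dmg] = base * (1 + crit_chance * (crit_mult - 1))
cc as decimal = 20/100 = 0.2
cm - 1 = 1.6 - 1 = 0.6
Bonus factor = 0.2 * 0.6 = 0.12
Total multiplier = 1 + 0.12 = 1.12
Expected damage = 200 * 1.12 = 224.00

224.00 damage


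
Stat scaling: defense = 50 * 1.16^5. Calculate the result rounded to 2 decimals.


value = base * growth^level
= 50 * 1.16^5
= 50 * 2.100342
= 105.02

105.02 defense


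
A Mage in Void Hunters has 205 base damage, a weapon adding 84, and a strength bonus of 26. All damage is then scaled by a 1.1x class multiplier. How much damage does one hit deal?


Sum base + weapon + str = 205 + 84 + 26 = 315
Multiply by 1.1:
315 * 1.1 = 346.5

346.5 damage


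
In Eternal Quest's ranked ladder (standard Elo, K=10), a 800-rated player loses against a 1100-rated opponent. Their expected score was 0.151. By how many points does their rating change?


Elo update: delta = K * (S - Ea), where S = 0 (loses)
S - Ea = 0 - 0.151 = -0.151
Rating change = 10 * -0.151
= -1.51

-1.51 rating points


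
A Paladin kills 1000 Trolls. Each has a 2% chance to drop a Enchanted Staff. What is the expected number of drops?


Expected drops = kills * (drop_rate / 100)
= 1000 * (2 / 100)
= 1000 * 0.02
= 20.0

20.0 drops


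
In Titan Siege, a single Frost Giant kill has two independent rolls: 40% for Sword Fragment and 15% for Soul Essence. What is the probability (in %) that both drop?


For independent events, P(both) = P(A) * P(B)
= 40% * 15%
= 600 / 100 %
= 6.0%

6.0%


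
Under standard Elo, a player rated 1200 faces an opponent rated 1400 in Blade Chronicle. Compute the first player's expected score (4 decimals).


Elo expected score: Ea = 1/(1 + 10^((Rb-Ra)/400))
Rb - Ra = 1400 - 1200 = 200
(Rb-Ra)/400 = 200/400 = 0.5
10^0.5 = 3.162278
Ea = 1/(1 + 3.162278) = 1/4.162278 = 0.2403

0.2403


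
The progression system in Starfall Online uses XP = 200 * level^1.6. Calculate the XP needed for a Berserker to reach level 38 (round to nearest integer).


XP = 200 * level^1.6
Substitute level = 38:
XP = 200 * 38^1.6
= 200 * 337.0185
= 67404

67404 XP


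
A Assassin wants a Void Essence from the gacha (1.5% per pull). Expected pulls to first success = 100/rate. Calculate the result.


Expected pulls for a geometric distribution = 1/p = 100 / rate%
= 100 / 1.5
= 66.67

66.67 pulls


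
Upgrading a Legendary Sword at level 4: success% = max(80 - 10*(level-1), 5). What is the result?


raw_rate = 80 - 10 * (4 - 1)
= 80 - 10 * 3
= 80 - 30
= 50
Apply floor: max(50, 5) = 50%

50%


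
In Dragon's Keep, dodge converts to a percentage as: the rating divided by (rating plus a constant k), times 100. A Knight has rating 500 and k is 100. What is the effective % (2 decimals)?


effective% = rating / (rating + k) * 100
= 500 / (500 + 100) * 100
= 500 / 600 * 100
= 0.833333 * 100
= 83.33%

83.33%


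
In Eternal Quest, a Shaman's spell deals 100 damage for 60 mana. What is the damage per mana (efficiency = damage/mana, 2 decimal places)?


Efficiency = damage / mana
= 100 / 60
= 1.67

1.67 dmg/mana


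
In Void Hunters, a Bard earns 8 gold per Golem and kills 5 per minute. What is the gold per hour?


Gold per minute = 8 * 5 = 40
Gold per hour = 40 * 60 = 2400

2400 gold/hour


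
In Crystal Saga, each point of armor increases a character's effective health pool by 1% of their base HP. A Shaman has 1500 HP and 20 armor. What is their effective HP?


EHP = 1500 * (1 + 20/100)
= 1500 * (1 + 0.2)
= 1500 * 1.2
= 1800.0

1800.0 EHP


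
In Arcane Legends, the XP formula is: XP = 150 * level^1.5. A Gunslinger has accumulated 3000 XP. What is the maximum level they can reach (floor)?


XP = 150 * level^1.5, so level = (XP / 150)^(1/1.5)
= (3000 / 150)^(1/1.5)
= 20.0^0.6667
= 7.3681
Floor: level = 7

level 7


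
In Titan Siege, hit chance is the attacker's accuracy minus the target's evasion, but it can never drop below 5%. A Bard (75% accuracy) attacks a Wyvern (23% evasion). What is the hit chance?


accuracy - evasion = 75 - 23 = 52
Apply floor: max(52, 5) = 52
Hit chance = 52%

52%


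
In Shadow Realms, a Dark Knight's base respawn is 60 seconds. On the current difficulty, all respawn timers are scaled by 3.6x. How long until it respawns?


Respawn time = base * multiplier
= 60 * 3.6
= 216.0 seconds

216.0 seconds


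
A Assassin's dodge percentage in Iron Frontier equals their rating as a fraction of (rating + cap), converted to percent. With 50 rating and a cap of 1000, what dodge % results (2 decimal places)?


dodge% = 50 / (50 + 1000) * 100
= 50 / 1050 * 100
= 0.047619 * 100
= 4.76%

4.76%


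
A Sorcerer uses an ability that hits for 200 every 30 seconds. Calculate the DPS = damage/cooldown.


DPS = damage / cooldown
= 200 / 30
= 6.67

6.67 DPS


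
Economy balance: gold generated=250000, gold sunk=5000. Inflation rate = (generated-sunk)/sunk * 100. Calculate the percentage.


Net gold = 250000 - 5000 = 245000
Inflation rate = net / sunk * 100 = 245000 / 5000 * 100
= 49.0 * 100
= 4900.00%

4900.00%


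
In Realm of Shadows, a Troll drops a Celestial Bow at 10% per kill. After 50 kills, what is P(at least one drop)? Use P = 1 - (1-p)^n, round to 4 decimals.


P(at least one) = 1 - P(none) = 1 - (1-p)^n
p = 10/100 = 0.1
1 - p = 0.9
(1 - p)^50 = 0.9^50 = 0.005154
P(at least one) = 1 - 0.005154 = 0.9948

0.9948


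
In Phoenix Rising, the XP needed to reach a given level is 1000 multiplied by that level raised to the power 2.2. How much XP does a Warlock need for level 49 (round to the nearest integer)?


XP = 1000 * level^2.2
Substitute level = 49:
XP = 1000 * 49^2.2
= 1000 * 5229.1533
= 5229153

5229153 XP


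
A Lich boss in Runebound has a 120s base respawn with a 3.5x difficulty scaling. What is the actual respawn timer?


Respawn time = base * multiplier
= 120 * 3.5
= 420.0 seconds

420.0 seconds


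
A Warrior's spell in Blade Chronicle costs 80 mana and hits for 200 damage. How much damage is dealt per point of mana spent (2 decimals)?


Efficiency = damage / mana
= 200 / 80
= 2.50

2.50 dmg/mana


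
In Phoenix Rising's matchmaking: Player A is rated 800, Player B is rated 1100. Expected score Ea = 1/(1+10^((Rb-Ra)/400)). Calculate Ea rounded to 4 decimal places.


Elo expected score: Ea = 1/(1 + 10^((Rb-Ra)/400))
Rb - Ra = 1100 - 800 = 300
(Rb-Ra)/400 = 300/400 = 0.75
10^0.75 = 5.623413
Ea = 1/(1 + 5.623413) = 1/6.623413 = 0.1510

0.1510


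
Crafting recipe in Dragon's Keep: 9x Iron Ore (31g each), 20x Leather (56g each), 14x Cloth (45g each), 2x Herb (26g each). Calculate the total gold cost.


Cost breakdown:
  Iron Ore: 9 * 31 = 279
  Leather: 20 * 56 = 1120
  Cloth: 14 * 45 = 630
  Herb: 2 * 26 = 52
Total = 279 + 1120 + 630 + 52 = 2081

2081 gold


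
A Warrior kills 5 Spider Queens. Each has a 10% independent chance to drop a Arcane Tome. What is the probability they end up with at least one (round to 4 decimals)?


P(at least one) = 1 - P(none) = 1 - (1-p)^n
p = 10/100 = 0.1
1 - p = 0.9
(1 - p)^5 = 0.9^5 = 0.590490
P(at least one) = 1 - 0.590490 = 0.4095

0.4095


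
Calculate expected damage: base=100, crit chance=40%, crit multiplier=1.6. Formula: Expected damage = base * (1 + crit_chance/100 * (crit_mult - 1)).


E[dmg] = base * (1 + crit_chance * (crit_mult - 1))
cc as decimal = 40/100 = 0.4
cm - 1 = 1.6 - 1 = 0.6
Bonus factor = 0.4 * 0.6 = 0.24
Total multiplier = 1 + 0.24 = 1.24
Expected damage = 100 * 1.24 = 124.00

124.00 damage


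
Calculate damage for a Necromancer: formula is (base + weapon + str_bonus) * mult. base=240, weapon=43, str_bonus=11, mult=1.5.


Sum base + weapon + str = 240 + 43 + 11 = 294
Multiply by 1.5:
294 * 1.5 = 441.0

441.0 damage


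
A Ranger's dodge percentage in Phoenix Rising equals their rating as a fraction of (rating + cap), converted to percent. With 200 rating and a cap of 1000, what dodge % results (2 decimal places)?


dodge% = 200 / (200 + 1000) * 100
= 200 / 1200 * 100
= 0.166667 * 100
= 16.67%

16.67%


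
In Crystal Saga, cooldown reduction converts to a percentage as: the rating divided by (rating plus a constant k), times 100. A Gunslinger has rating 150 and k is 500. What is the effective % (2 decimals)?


effective% = rating / (rating + k) * 100
= 150 / (150 + 500) * 100
= 150 / 650 * 100
= 0.230769 * 100
= 23.08%

23.08%


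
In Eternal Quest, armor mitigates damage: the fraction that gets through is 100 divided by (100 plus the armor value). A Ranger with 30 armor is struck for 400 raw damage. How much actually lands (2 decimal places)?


actual = 400 * 100 / (100 + 30)
= 400 * 100 / 130
= 40000 / 130
= 307.69

307.69 damage


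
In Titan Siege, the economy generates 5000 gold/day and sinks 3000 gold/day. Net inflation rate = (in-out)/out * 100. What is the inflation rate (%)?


Net gold = 5000 - 3000 = 2000
Inflation rate = net / sunk * 100 = 2000 / 3000 * 100
= 0.666667 * 100
= 66.67%

66.67%


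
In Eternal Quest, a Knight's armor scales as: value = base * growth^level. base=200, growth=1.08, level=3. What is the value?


value = base * growth^level
= 200 * 1.08^3
= 200 * 1.259712
= 251.94

251.94 armor


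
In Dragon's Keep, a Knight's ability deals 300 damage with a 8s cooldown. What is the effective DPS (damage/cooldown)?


DPS = damage / cooldown
= 300 / 8
= 37.50

37.50 DPS


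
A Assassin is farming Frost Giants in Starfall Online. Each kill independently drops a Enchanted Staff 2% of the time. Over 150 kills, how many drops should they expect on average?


Expected drops = kills * (drop_rate / 100)
= 150 * (2 / 100)
= 150 * 0.02
= 3.0

3.0 drops


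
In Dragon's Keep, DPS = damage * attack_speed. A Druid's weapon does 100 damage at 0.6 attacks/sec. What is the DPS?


DPS = damage * attack_speed
= 100 * 0.6
= 60.0

60.0 DPS


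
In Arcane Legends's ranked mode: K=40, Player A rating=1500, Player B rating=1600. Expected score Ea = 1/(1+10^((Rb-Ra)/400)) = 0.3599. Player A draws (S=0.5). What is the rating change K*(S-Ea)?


Elo update: delta = K * (S - Ea), where S = 0.5 (draws)
S - Ea = 0.5 - 0.3599 = 0.1401
Rating change = 40 * 0.1401
= 5.60

5.60 rating points


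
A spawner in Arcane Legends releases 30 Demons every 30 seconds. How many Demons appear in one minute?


Spawns per minute = count * (60 / interval)
= 30 * (60 / 30)
= 30 * 2.0
= 60.0

60.0 per minute


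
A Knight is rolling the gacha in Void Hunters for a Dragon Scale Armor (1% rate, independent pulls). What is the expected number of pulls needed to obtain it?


Expected pulls for a geometric distribution = 1/p = 100 / rate%
= 100 / 1
= 100.0

100.0 pulls


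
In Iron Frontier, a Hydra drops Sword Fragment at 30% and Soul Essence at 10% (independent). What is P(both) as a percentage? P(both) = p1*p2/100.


For independent events, P(both) = P(A) * P(B)
= 30% * 10%
= 300 / 100 %
= 3.0%

3.0%


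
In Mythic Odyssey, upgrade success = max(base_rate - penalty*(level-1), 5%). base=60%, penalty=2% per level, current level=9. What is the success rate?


raw_rate = 60 - 2 * (9 - 1)
= 60 - 2 * 8
= 60 - 16
= 44
Apply floor: max(44, 5) = 44%

44%


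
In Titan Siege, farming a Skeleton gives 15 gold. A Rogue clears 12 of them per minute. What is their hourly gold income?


Gold per minute = 15 * 12 = 180
Gold per hour = 180 * 60 = 10800

10800 gold/hour


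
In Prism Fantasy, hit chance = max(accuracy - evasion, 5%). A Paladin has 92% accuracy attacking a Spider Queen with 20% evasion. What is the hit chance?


accuracy - evasion = 92 - 20 = 72
Apply floor: max(72, 5) = 72
Hit chance = 72%

72%


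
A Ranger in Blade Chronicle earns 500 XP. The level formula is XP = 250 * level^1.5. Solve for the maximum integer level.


XP = 250 * level^1.5, so level = (XP / 250)^(1/1.5)
= (500 / 250)^(1/1.5)
= 2.0^0.6667
= 1.5874
Floor: level = 1

level 1


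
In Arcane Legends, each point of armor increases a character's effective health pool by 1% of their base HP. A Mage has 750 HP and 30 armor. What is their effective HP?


EHP = 750 * (1 + 30/100)
= 750 * (1 + 0.3)
= 750 * 1.3
= 975.0

975.0 EHP


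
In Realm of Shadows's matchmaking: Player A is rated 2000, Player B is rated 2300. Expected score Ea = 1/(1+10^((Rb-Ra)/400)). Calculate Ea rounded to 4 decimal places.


Elo expected score: Ea = 1/(1 + 10^((Rb-Ra)/400))
Rb - Ra = 2300 - 2000 = 300
(Rb-Ra)/400 = 300/400 = 0.75
10^0.75 = 5.623413
Ea = 1/(1 + 5.623413) = 1/6.623413 = 0.1510

0.1510


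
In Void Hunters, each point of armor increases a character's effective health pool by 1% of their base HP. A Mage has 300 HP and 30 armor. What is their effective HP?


EHP = 300 * (1 + 30/100)
= 300 * (1 + 0.3)
= 300 * 1.3
= 390.0

390.0 EHP


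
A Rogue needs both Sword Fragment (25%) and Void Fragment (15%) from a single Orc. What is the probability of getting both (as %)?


For independent events, P(both) = P(A) * P(B)
= 25% * 15%
= 375 / 100 %
= 3.75%

3.75%


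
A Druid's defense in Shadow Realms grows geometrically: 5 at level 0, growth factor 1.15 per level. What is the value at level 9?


value = base * growth^level
= 5 * 1.15^9
= 5 * 3.517876
= 17.59

17.59 defense


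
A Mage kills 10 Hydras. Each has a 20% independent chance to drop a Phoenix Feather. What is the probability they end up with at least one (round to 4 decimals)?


P(at least one) = 1 - P(none) = 1 - (1-p)^n
p = 20/100 = 0.2
1 - p = 0.8
(1 - p)^10 = 0.8^10 = 0.107374
P(at least one) = 1 - 0.107374 = 0.8926

0.8926


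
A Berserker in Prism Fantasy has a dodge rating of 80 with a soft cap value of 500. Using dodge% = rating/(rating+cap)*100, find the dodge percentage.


dodge% = 80 / (80 + 500) * 100
= 80 / 580 * 100
= 0.137931 * 100
= 13.79%

13.79%


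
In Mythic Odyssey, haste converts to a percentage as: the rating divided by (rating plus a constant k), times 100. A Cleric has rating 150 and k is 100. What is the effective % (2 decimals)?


effective% = rating / (rating + k) * 100
= 150 / (150 + 100) * 100
= 150 / 250 * 100
= 0.6 * 100
= 60.00%

60.00%


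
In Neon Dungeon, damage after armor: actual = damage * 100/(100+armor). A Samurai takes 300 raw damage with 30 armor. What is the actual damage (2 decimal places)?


actual = 300 * 100 / (100 + 30)
= 300 * 100 / 130
= 30000 / 130
= 230.77

230.77 damage


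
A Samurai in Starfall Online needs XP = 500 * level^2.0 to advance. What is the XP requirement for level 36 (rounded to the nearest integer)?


XP = 500 * level^2.0
Substitute level = 36:
XP = 500 * 36^2.0
= 500 * 1296.0
= 648000

648000 XP


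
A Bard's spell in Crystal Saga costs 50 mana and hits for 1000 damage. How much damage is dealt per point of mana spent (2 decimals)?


Efficiency = damage / mana
= 1000 / 50
= 20.00

20.00 dmg/mana


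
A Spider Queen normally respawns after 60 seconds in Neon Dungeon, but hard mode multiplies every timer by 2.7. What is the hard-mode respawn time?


Respawn time = base * multiplier
= 60 * 2.7
= 162.0 seconds

162.0 seconds


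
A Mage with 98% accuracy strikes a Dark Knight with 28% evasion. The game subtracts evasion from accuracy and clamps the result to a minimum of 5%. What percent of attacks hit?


accuracy - evasion = 98 - 28 = 70
Apply floor: max(70, 5) = 70
Hit chance = 70%

70%


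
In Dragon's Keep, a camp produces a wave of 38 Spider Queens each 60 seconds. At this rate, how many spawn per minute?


Spawns per minute = count * (60 / interval)
= 38 * (60 / 60)
= 38 * 1.0
= 38.0

38.0 per minute


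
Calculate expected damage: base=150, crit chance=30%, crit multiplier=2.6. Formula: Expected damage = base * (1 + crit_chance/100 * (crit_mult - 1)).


E[dmg] = base * (1 + crit_chance * (crit_mult - 1))
cc as decimal = 30/100 = 0.3
cm - 1 = 2.6 - 1 = 1.6
Bonus factor = 0.3 * 1.6 = 0.48
Total multiplier = 1 + 0.48 = 1.48
Expected damage = 150 * 1.48 = 222.00

222.00 damage


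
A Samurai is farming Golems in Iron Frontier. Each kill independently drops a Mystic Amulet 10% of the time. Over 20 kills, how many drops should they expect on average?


Expected drops = kills * (drop_rate / 100)
= 20 * (10 / 100)
= 20 * 0.1
= 2.0

2.0 drops


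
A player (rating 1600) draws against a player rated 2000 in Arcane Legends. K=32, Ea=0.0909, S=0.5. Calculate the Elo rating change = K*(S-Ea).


Elo update: delta = K * (S - Ea), where S = 0.5 (draws)
S - Ea = 0.5 - 0.0909 = 0.4091
Rating change = 32 * 0.4091
= 13.09

13.09 rating points


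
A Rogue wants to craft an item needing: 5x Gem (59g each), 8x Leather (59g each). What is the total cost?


Cost breakdown:
  Gem: 5 * 59 = 295
  Leather: 8 * 59 = 472
Total = 295 + 472 = 767

767 gold


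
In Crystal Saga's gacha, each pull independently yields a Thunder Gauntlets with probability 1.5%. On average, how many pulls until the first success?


Expected pulls for a geometric distribution = 1/p = 100 / rate%
= 100 / 1.5
= 66.67

66.67 pulls


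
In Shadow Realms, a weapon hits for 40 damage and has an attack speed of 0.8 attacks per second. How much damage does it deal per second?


DPS = damage * attack_speed
= 40 * 0.8
= 32.0

32.0 DPS


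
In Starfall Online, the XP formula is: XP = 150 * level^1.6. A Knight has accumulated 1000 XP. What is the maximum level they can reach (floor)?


XP = 150 * level^1.6, so level = (XP / 150)^(1/1.6)
= (1000 / 150)^(1/1.6)
= 6.6667^0.625
= 3.273
Floor: level = 3

level 3


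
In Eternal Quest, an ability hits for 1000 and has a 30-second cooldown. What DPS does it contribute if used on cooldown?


DPS = damage / cooldown
= 1000 / 30
= 33.33

33.33 DPS


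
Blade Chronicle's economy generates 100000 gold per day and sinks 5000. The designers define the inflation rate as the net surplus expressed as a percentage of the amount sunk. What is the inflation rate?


Net gold = 100000 - 5000 = 95000
Inflation rate = net / sunk * 100 = 95000 / 5000 * 100
= 19.0 * 100
= 1900.00%

1900.00%


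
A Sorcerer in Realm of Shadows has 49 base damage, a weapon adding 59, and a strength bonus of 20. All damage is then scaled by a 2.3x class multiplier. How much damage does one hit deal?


Sum base + weapon + str = 49 + 59 + 20 = 128
Multiply by 2.3:
128 * 2.3 = 294.4

294.4 damage


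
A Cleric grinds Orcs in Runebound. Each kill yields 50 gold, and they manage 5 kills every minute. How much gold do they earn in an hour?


Gold per minute = 50 * 5 = 250
Gold per hour = 250 * 60 = 15000

15000 gold/hour


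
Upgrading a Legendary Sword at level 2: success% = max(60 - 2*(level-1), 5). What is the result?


raw_rate = 60 - 2 * (2 - 1)
= 60 - 2 * 1
= 60 - 2
= 58
Apply floor: max(58, 5) = 58%

58%


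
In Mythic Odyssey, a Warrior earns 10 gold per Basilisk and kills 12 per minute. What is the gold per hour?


Gold per minute = 10 * 12 = 120
Gold per hour = 120 * 60 = 7200

7200 gold/hour


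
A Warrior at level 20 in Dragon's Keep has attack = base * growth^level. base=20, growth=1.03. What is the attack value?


value = base * growth^level
= 20 * 1.03^20
= 20 * 1.806111
= 36.12

36.12 attack


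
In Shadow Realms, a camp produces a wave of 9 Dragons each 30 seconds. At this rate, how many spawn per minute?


Spawns per minute = count * (60 / interval)
= 9 * (60 / 30)
= 9 * 2.0
= 18.0

18.0 per minute


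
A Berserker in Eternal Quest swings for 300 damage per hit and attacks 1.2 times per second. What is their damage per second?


DPS = damage * attack_speed
= 300 * 1.2
= 360.0

360.0 DPS


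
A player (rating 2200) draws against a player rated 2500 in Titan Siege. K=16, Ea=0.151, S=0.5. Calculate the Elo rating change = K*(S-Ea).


Elo update: delta = K * (S - Ea), where S = 0.5 (draws)
S - Ea = 0.5 - 0.151 = 0.349
Rating change = 16 * 0.349
= 5.58

5.58 rating points


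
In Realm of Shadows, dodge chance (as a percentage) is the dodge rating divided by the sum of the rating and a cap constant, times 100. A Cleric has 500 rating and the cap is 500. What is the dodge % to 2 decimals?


dodge% = 500 / (500 + 500) * 100
= 500 / 1000 * 100
= 0.5 * 100
= 50.00%

50.00%


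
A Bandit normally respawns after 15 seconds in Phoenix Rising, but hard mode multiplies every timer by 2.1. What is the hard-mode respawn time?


Respawn time = base * multiplier
= 15 * 2.1
= 31.5 seconds

31.5 seconds
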